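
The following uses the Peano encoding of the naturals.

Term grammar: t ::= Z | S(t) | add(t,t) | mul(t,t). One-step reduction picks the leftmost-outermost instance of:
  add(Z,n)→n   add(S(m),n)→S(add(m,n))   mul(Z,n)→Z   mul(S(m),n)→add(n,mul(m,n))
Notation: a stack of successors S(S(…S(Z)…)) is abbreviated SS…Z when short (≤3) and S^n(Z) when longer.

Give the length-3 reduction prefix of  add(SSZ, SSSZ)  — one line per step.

  start: add(SSZ, SSSZ)
  →1  S(add(SZ, SSSZ))
  →2  S(S(add(Z, SSSZ)))
  →3  S^5(Z)

Answer: after 3 steps: S^5(Z)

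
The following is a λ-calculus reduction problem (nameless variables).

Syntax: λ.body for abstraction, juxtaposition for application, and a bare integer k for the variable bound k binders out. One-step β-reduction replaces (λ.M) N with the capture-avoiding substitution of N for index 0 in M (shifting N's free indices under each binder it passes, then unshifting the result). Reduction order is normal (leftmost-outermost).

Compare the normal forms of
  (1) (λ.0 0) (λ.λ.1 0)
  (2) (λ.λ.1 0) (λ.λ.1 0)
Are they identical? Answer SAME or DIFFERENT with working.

Answer: SAME — A ⇓ λ.λ.1 0, B ⇓ λ.λ.1 0

Derivation:
Term A:
  start: (λ.0 0) (λ.λ.1 0)
  step 1: (λ.λ.1 0) (λ.λ.1 0)
  step 2: λ.(λ.λ.1 0) 0
  step 3: λ.λ.1 0

Term B:
  start: (λ.λ.1 0) (λ.λ.1 0)
  step 1: λ.(λ.λ.1 0) 0
  step 2: λ.λ.1 0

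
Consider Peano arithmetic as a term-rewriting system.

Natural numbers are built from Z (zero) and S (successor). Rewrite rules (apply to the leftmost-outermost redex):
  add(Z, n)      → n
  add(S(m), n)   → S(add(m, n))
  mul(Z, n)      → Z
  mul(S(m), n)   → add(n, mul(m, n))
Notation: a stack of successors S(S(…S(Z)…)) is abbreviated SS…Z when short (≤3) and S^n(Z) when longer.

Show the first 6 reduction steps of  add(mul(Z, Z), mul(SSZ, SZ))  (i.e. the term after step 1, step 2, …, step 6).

Answer: after 6 steps: S(add(SZ, mul(Z, SZ)))

Working:
  start: add(mul(Z, Z), mul(SSZ, SZ))
  [1] add(Z, mul(SSZ, SZ))
  [2] mul(SSZ, SZ)
  [3] add(SZ, mul(SZ, SZ))
  [4] S(add(Z, mul(SZ, SZ)))
  [5] S(mul(SZ, SZ))
  [6] S(add(SZ, mul(Z, SZ)))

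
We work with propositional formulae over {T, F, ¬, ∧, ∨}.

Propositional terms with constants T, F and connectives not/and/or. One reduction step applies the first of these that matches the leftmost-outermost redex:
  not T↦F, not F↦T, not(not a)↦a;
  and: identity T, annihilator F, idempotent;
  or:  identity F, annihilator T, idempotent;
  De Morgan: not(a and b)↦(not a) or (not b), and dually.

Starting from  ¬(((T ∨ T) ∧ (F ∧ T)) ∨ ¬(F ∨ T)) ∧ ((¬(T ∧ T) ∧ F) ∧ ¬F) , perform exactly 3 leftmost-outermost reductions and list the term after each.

Answer: after 3 steps: (((¬T ∧ ¬T) ∨ ¬(F ∧ T)) ∧ ¬¬(F ∨ T)) ∧ ((¬(T ∧ T) ∧ F) ∧ ¬F)

Working:
  start: ¬(((T ∨ T) ∧ (F ∧ T)) ∨ ¬(F ∨ T)) ∧ ((¬(T ∧ T) ∧ F) ∧ ¬F)
  →1  (¬((T ∨ T) ∧ (F ∧ T)) ∧ ¬¬(F ∨ T)) ∧ ((¬(T ∧ T) ∧ F) ∧ ¬F)
  →2  ((¬(T ∨ T) ∨ ¬(F ∧ T)) ∧ ¬¬(F ∨ T)) ∧ ((¬(T ∧ T) ∧ F) ∧ ¬F)
  →3  (((¬T ∧ ¬T) ∨ ¬(F ∧ T)) ∧ ¬¬(F ∨ T)) ∧ ((¬(T ∧ T) ∧ F) ∧ ¬F)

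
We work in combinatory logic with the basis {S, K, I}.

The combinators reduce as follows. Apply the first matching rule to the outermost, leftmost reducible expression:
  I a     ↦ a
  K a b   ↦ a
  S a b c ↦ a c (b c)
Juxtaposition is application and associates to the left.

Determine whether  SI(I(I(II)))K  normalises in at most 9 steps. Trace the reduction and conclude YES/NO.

Answer: YES — reaches normal form KK in 6 ≤ 9 steps

Derivation:
  start: SI(I(I(II)))K
  →1  IK(I(I(II))K)
  →2  K(I(I(II))K)
  →3  K(I(II)K)
  →4  K(IIK)
  →5  K(IK)
  →6  KK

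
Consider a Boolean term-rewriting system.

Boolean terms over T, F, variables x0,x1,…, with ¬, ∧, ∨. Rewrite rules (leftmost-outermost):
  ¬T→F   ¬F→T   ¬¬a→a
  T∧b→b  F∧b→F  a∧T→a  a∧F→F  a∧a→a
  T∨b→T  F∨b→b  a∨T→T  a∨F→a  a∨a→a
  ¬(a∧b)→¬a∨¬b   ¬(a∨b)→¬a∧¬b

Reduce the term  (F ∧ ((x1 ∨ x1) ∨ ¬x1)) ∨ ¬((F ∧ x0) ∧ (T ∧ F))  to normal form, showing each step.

Answer: normal form = T  (in 7 steps)

Derivation:
  start: (F ∧ ((x1 ∨ x1) ∨ ¬x1)) ∨ ¬((F ∧ x0) ∧ (T ∧ F))
  step 1: F ∨ ¬((F ∧ x0) ∧ (T ∧ F))
  step 2: ¬((F ∧ x0) ∧ (T ∧ F))
  step 3: ¬(F ∧ x0) ∨ ¬(T ∧ F)
  step 4: (¬F ∨ ¬x0) ∨ ¬(T ∧ F)
  step 5: (T ∨ ¬x0) ∨ ¬(T ∧ F)
  step 6: T ∨ ¬(T ∧ F)
  step 7: T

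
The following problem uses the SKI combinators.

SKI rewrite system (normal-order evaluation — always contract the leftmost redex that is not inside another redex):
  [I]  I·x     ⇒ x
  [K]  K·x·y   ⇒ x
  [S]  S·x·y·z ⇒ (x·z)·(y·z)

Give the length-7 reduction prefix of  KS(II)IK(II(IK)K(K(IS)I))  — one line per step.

Answer: after 7 steps: K(K(II(IK)K(K(IS)I)))

Working:
  start: KS(II)IK(II(IK)K(K(IS)I))
  →1  SIK(II(IK)K(K(IS)I))
  →2  I(II(IK)K(K(IS)I))(K(II(IK)K(K(IS)I)))
  →3  II(IK)K(K(IS)I)(K(II(IK)K(K(IS)I)))
  →4  I(IK)K(K(IS)I)(K(II(IK)K(K(IS)I)))
  →5  IKK(K(IS)I)(K(II(IK)K(K(IS)I)))
  →6  KK(K(IS)I)(K(II(IK)K(K(IS)I)))
  →7  K(K(II(IK)K(K(IS)I)))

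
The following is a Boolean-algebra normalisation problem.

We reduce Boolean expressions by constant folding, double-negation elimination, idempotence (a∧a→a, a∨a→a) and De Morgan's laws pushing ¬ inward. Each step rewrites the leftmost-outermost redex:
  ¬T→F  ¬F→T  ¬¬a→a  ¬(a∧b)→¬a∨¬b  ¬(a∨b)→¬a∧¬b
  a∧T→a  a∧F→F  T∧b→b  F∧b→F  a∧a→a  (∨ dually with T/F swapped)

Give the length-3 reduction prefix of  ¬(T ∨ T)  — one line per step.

  start: ¬(T ∨ T)
  step 1: ¬T ∧ ¬T
  step 2: ¬T
  step 3: F

Answer: after 3 steps: F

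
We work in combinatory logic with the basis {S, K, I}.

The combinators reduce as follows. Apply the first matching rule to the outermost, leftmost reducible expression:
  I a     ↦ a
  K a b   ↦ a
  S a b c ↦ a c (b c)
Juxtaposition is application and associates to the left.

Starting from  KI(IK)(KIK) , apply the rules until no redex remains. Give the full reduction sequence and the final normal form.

  start: KI(IK)(KIK)
  [1] I(KIK)
  [2] KIK
  [3] I

Answer: normal form = I  (in 3 steps)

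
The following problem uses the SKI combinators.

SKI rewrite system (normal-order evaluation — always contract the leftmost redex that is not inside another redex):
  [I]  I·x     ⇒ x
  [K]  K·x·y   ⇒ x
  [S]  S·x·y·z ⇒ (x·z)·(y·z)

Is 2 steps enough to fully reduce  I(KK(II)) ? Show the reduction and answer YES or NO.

Answer: YES — reaches normal form K in 2 ≤ 2 steps

Derivation:
  start: I(KK(II))
  [1] KK(II)
  [2] K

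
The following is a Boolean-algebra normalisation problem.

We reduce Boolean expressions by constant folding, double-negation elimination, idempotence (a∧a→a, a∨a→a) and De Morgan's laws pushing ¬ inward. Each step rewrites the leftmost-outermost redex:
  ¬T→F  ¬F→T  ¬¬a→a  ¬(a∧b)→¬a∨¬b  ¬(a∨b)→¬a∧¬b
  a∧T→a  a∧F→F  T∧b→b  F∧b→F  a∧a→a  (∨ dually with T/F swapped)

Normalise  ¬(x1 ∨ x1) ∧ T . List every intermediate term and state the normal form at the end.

Answer: normal form = ¬x1  (in 3 steps)

Working:
  start: ¬(x1 ∨ x1) ∧ T
  →1  ¬(x1 ∨ x1)
  →2  ¬x1 ∧ ¬x1
  →3  ¬x1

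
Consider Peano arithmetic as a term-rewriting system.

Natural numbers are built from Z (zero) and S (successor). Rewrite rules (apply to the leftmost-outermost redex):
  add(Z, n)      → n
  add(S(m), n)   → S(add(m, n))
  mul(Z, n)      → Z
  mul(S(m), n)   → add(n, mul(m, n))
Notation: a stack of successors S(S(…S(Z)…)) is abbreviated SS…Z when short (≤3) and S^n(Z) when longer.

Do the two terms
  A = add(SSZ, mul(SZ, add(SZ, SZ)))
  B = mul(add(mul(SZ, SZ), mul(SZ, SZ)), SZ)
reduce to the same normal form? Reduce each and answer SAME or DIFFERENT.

Answer: DIFFERENT — A ⇓ S^4(Z), B ⇓ SSZ

Working:
Term A:
  start: add(SSZ, mul(SZ, add(SZ, SZ)))
  step 1: S(add(SZ, mul(SZ, add(SZ, SZ))))
  step 2: S(S(add(Z, mul(SZ, add(SZ, SZ)))))
  step 3: S(S(mul(SZ, add(SZ, SZ))))
  step 4: S(S(add(add(SZ, SZ), mul(Z, add(SZ, SZ)))))
  step 5: S(S(add(S(add(Z, SZ)), mul(Z, add(SZ, SZ)))))
  step 6: S(S(S(add(add(Z, SZ), mul(Z, add(SZ, SZ))))))
  step 7: S(S(S(add(SZ, mul(Z, add(SZ, SZ))))))
  step 8: S(S(S(S(add(Z, mul(Z, add(SZ, SZ)))))))
  step 9: S(S(S(S(mul(Z, add(SZ, SZ))))))
  step 10: S^4(Z)

Term B:
  start: mul(add(mul(SZ, SZ), mul(SZ, SZ)), SZ)
  step 1: mul(add(add(SZ, mul(Z, SZ)), mul(SZ, SZ)), SZ)
  step 2: mul(add(S(add(Z, mul(Z, SZ))), mul(SZ, SZ)), SZ)
  step 3: mul(S(add(add(Z, mul(Z, SZ)), mul(SZ, SZ))), SZ)
  step 4: add(SZ, mul(add(add(Z, mul(Z, SZ)), mul(SZ, SZ)), SZ))
  step 5: S(add(Z, mul(add(add(Z, mul(Z, SZ)), mul(SZ, SZ)), SZ)))
  step 6: S(mul(add(add(Z, mul(Z, SZ)), mul(SZ, SZ)), SZ))
  step 7: S(mul(add(mul(Z, SZ), mul(SZ, SZ)), SZ))
  step 8: S(mul(add(Z, mul(SZ, SZ)), SZ))
  step 9: S(mul(mul(SZ, SZ), SZ))
  step 10: S(mul(add(SZ, mul(Z, SZ)), SZ))
  step 11: S(mul(S(add(Z, mul(Z, SZ))), SZ))
  step 12: S(add(SZ, mul(add(Z, mul(Z, SZ)), SZ)))
  step 13: S(S(add(Z, mul(add(Z, mul(Z, SZ)), SZ))))
  step 14: S(S(mul(add(Z, mul(Z, SZ)), SZ)))
  step 15: S(S(mul(mul(Z, SZ), SZ)))
  step 16: S(S(mul(Z, SZ)))
  step 17: SSZ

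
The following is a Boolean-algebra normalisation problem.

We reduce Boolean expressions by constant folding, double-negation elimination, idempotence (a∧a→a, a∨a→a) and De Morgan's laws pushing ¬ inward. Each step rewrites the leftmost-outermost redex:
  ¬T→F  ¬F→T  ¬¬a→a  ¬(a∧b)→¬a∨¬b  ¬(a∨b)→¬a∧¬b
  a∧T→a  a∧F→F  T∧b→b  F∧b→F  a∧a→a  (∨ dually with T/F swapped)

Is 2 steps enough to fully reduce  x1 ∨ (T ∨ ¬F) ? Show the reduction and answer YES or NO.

  start: x1 ∨ (T ∨ ¬F)
  [1] x1 ∨ T
  [2] T

Answer: YES — reaches normal form T in 2 ≤ 2 steps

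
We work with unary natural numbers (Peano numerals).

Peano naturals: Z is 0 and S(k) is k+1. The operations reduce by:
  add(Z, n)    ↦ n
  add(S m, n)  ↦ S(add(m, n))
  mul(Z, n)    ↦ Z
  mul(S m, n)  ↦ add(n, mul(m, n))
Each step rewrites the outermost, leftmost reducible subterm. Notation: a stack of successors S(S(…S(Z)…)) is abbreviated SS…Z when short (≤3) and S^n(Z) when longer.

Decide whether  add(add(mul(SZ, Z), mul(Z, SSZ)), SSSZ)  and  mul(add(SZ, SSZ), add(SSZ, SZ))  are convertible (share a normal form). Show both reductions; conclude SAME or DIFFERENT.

Answer: DIFFERENT — A ⇓ SSSZ, B ⇓ S^9(Z)

Derivation:
Term A:
  start: add(add(mul(SZ, Z), mul(Z, SSZ)), SSSZ)
  step 1: add(add(add(Z, mul(Z, Z)), mul(Z, SSZ)), SSSZ)
  step 2: add(add(mul(Z, Z), mul(Z, SSZ)), SSSZ)
  step 3: add(add(Z, mul(Z, SSZ)), SSSZ)
  step 4: add(mul(Z, SSZ), SSSZ)
  step 5: add(Z, SSSZ)
  step 6: SSSZ

Term B:
  start: mul(add(SZ, SSZ), add(SSZ, SZ))
  step 1: mul(S(add(Z, SSZ)), add(SSZ, SZ))
  step 2: add(add(SSZ, SZ), mul(add(Z, SSZ), add(SSZ, SZ)))
  step 3: add(S(add(SZ, SZ)), mul(add(Z, SSZ), add(SSZ, SZ)))
  step 4: S(add(add(SZ, SZ), mul(add(Z, SSZ), add(SSZ, SZ))))
  step 5: S(add(S(add(Z, SZ)), mul(add(Z, SSZ), add(SSZ, SZ))))
  step 6: S(S(add(add(Z, SZ), mul(add(Z, SSZ), add(SSZ, SZ)))))
  step 7: S(S(add(SZ, mul(add(Z, SSZ), add(SSZ, SZ)))))
  step 8: S(S(S(add(Z, mul(add(Z, SSZ), add(SSZ, SZ))))))
  step 9: S(S(S(mul(add(Z, SSZ), add(SSZ, SZ)))))
  step 10: S(S(S(mul(SSZ, add(SSZ, SZ)))))
  step 11: S(S(S(add(add(SSZ, SZ), mul(SZ, add(SSZ, SZ))))))
  step 12: S(S(S(add(S(add(SZ, SZ)), mul(SZ, add(SSZ, SZ))))))
  step 13: S(S(S(S(add(add(SZ, SZ), mul(SZ, add(SSZ, SZ)))))))
  step 14: S(S(S(S(add(S(add(Z, SZ)), mul(SZ, add(SSZ, SZ)))))))
  step 15: S(S(S(S(S(add(add(Z, SZ), mul(SZ, add(SSZ, SZ))))))))
  step 16: S(S(S(S(S(add(SZ, mul(SZ, add(SSZ, SZ))))))))
  step 17: S(S(S(S(S(S(add(Z, mul(SZ, add(SSZ, SZ)))))))))
  step 18: S(S(S(S(S(S(mul(SZ, add(SSZ, SZ))))))))
  step 19: S(S(S(S(S(S(add(add(SSZ, SZ), mul(Z, add(SSZ, SZ)))))))))
  step 20: S(S(S(S(S(S(add(S(add(SZ, SZ)), mul(Z, add(SSZ, SZ)))))))))
  step 21: S(S(S(S(S(S(S(add(add(SZ, SZ), mul(Z, add(SSZ, SZ))))))))))
  step 22: S(S(S(S(S(S(S(add(S(add(Z, SZ)), mul(Z, add(SSZ, SZ))))))))))
  step 23: S(S(S(S(S(S(S(S(add(add(Z, SZ), mul(Z, add(SSZ, SZ)))))))))))
  step 24: S(S(S(S(S(S(S(S(add(SZ, mul(Z, add(SSZ, SZ)))))))))))
  step 25: S(S(S(S(S(S(S(S(S(add(Z, mul(Z, add(SSZ, SZ))))))))))))
  step 26: S(S(S(S(S(S(S(S(S(mul(Z, add(SSZ, SZ)))))))))))
  step 27: S^9(Z)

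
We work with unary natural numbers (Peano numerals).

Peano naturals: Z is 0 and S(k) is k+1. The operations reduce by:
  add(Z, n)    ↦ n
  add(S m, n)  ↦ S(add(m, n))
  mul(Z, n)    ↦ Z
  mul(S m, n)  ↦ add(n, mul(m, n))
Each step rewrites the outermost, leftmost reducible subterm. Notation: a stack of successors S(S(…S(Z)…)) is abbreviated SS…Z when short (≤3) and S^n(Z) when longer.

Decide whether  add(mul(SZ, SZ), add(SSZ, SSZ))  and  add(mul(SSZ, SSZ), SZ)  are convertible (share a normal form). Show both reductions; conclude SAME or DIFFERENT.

Answer: SAME — A ⇓ S^5(Z), B ⇓ S^5(Z)

Derivation:
Term A:
  start: add(mul(SZ, SZ), add(SSZ, SSZ))
  [1] add(add(SZ, mul(Z, SZ)), add(SSZ, SSZ))
  [2] add(S(add(Z, mul(Z, SZ))), add(SSZ, SSZ))
  [3] S(add(add(Z, mul(Z, SZ)), add(SSZ, SSZ)))
  [4] S(add(mul(Z, SZ), add(SSZ, SSZ)))
  [5] S(add(Z, add(SSZ, SSZ)))
  [6] S(add(SSZ, SSZ))
  [7] S(S(add(SZ, SSZ)))
  [8] S(S(S(add(Z, SSZ))))
  [9] S^5(Z)

Term B:
  start: add(mul(SSZ, SSZ), SZ)
  [1] add(add(SSZ, mul(SZ, SSZ)), SZ)
  [2] add(S(add(SZ, mul(SZ, SSZ))), SZ)
  [3] S(add(add(SZ, mul(SZ, SSZ)), SZ))
  [4] S(add(S(add(Z, mul(SZ, SSZ))), SZ))
  [5] S(S(add(add(Z, mul(SZ, SSZ)), SZ)))
  [6] S(S(add(mul(SZ, SSZ), SZ)))
  [7] S(S(add(add(SSZ, mul(Z, SSZ)), SZ)))
  [8] S(S(add(S(add(SZ, mul(Z, SSZ))), SZ)))
  [9] S(S(S(add(add(SZ, mul(Z, SSZ)), SZ))))
  [10] S(S(S(add(S(add(Z, mul(Z, SSZ))), SZ))))
  [11] S(S(S(S(add(add(Z, mul(Z, SSZ)), SZ)))))
  [12] S(S(S(S(add(mul(Z, SSZ), SZ)))))
  [13] S(S(S(S(add(Z, SZ)))))
  [14] S^5(Z)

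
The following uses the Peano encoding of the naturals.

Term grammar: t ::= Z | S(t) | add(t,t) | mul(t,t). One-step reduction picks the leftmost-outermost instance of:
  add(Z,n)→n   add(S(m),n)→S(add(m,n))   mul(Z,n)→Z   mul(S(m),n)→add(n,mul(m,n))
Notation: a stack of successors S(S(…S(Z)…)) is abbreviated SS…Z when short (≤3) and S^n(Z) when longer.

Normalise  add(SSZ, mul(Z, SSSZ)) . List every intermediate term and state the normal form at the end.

  start: add(SSZ, mul(Z, SSSZ))
  step 1: S(add(SZ, mul(Z, SSSZ)))
  step 2: S(S(add(Z, mul(Z, SSSZ))))
  step 3: S(S(mul(Z, SSSZ)))
  step 4: SSZ

Answer: normal form = SSZ  (in 4 steps)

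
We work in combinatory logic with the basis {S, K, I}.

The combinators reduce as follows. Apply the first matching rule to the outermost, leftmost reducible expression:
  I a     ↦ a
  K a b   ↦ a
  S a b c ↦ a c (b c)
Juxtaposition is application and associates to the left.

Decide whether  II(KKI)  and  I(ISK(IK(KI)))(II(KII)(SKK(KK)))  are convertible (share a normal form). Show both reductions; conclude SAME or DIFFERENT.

Answer: DIFFERENT — A ⇓ K, B ⇓ KK

Reduction:
Term A:
  start: II(KKI)
  step 1: I(KKI)
  step 2: KKI
  step 3: K

Term B:
  start: I(ISK(IK(KI)))(II(KII)(SKK(KK)))
  step 1: ISK(IK(KI))(II(KII)(SKK(KK)))
  step 2: SK(IK(KI))(II(KII)(SKK(KK)))
  step 3: K(II(KII)(SKK(KK)))(IK(KI)(II(KII)(SKK(KK))))
  step 4: II(KII)(SKK(KK))
  step 5: I(KII)(SKK(KK))
  step 6: KII(SKK(KK))
  step 7: I(SKK(KK))
  step 8: SKK(KK)
  step 9: K(KK)(K(KK))
  step 10: KK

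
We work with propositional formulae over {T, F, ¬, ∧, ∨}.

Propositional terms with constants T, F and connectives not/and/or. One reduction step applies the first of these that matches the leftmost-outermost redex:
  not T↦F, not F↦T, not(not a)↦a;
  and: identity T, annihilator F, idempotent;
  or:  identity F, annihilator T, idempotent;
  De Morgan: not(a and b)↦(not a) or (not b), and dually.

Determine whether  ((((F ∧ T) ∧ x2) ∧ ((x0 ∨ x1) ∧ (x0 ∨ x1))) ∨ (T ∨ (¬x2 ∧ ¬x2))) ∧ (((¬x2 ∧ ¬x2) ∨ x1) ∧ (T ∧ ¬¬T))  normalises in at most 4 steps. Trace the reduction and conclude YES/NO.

  start: ((((F ∧ T) ∧ x2) ∧ ((x0 ∨ x1) ∧ (x0 ∨ x1))) ∨ (T ∨ (¬x2 ∧ ¬x2))) ∧ (((¬x2 ∧ ¬x2) ∨ x1) ∧ (T ∧ ¬¬T))
  [1] (((F ∧ x2) ∧ ((x0 ∨ x1) ∧ (x0 ∨ x1))) ∨ (T ∨ (¬x2 ∧ ¬x2))) ∧ (((¬x2 ∧ ¬x2) ∨ x1) ∧ (T ∧ ¬¬T))
  [2] ((F ∧ ((x0 ∨ x1) ∧ (x0 ∨ x1))) ∨ (T ∨ (¬x2 ∧ ¬x2))) ∧ (((¬x2 ∧ ¬x2) ∨ x1) ∧ (T ∧ ¬¬T))
  [3] (F ∨ (T ∨ (¬x2 ∧ ¬x2))) ∧ (((¬x2 ∧ ¬x2) ∨ x1) ∧ (T ∧ ¬¬T))
  [4] (T ∨ (¬x2 ∧ ¬x2)) ∧ (((¬x2 ∧ ¬x2) ∨ x1) ∧ (T ∧ ¬¬T))

Answer: NO — after 4 steps the term is (T ∨ (¬x2 ∧ ¬x2)) ∧ (((¬x2 ∧ ¬x2) ∨ x1) ∧ (T ∧ ¬¬T)), not yet normal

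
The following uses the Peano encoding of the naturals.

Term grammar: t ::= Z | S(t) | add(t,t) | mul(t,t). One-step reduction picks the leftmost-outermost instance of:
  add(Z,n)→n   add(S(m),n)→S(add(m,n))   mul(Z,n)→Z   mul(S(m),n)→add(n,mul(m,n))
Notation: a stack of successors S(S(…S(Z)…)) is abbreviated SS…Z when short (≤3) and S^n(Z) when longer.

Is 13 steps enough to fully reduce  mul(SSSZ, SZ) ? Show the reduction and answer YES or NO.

Answer: YES — reaches normal form SSSZ in 10 ≤ 13 steps

Reduction:
  start: mul(SSSZ, SZ)
  →1  add(SZ, mul(SSZ, SZ))
  →2  S(add(Z, mul(SSZ, SZ)))
  →3  S(mul(SSZ, SZ))
  →4  S(add(SZ, mul(SZ, SZ)))
  →5  S(S(add(Z, mul(SZ, SZ))))
  →6  S(S(mul(SZ, SZ)))
  →7  S(S(add(SZ, mul(Z, SZ))))
  →8  S(S(S(add(Z, mul(Z, SZ)))))
  →9  S(S(S(mul(Z, SZ))))
  →10  SSSZ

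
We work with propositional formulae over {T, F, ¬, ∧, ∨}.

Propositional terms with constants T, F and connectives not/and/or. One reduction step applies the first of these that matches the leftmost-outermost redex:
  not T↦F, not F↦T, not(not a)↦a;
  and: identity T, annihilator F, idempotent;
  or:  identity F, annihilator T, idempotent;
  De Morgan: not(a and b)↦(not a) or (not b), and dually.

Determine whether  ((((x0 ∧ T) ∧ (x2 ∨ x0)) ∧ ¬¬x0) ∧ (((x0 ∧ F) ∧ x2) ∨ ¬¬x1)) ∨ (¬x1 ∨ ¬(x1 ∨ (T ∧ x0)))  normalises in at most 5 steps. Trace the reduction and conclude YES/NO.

  start: ((((x0 ∧ T) ∧ (x2 ∨ x0)) ∧ ¬¬x0) ∧ (((x0 ∧ F) ∧ x2) ∨ ¬¬x1)) ∨ (¬x1 ∨ ¬(x1 ∨ (T ∧ x0)))
  [1] (((x0 ∧ (x2 ∨ x0)) ∧ ¬¬x0) ∧ (((x0 ∧ F) ∧ x2) ∨ ¬¬x1)) ∨ (¬x1 ∨ ¬(x1 ∨ (T ∧ x0)))
  [2] (((x0 ∧ (x2 ∨ x0)) ∧ x0) ∧ (((x0 ∧ F) ∧ x2) ∨ ¬¬x1)) ∨ (¬x1 ∨ ¬(x1 ∨ (T ∧ x0)))
  [3] (((x0 ∧ (x2 ∨ x0)) ∧ x0) ∧ ((F ∧ x2) ∨ ¬¬x1)) ∨ (¬x1 ∨ ¬(x1 ∨ (T ∧ x0)))
  [4] (((x0 ∧ (x2 ∨ x0)) ∧ x0) ∧ (F ∨ ¬¬x1)) ∨ (¬x1 ∨ ¬(x1 ∨ (T ∧ x0)))
  [5] (((x0 ∧ (x2 ∨ x0)) ∧ x0) ∧ ¬¬x1) ∨ (¬x1 ∨ ¬(x1 ∨ (T ∧ x0)))

Answer: NO — after 5 steps the term is (((x0 ∧ (x2 ∨ x0)) ∧ x0) ∧ ¬¬x1) ∨ (¬x1 ∨ ¬(x1 ∨ (T ∧ x0))), not yet normal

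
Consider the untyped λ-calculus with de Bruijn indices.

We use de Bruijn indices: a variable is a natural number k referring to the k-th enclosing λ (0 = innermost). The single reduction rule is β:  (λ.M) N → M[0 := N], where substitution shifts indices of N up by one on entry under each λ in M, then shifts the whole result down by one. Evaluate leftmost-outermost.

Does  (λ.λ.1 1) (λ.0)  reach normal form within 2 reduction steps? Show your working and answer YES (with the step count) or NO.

Answer: YES — reaches normal form λ.λ.0 in 2 ≤ 2 steps

Derivation:
  start: (λ.λ.1 1) (λ.0)
  [1] λ.(λ.0) (λ.0)
  [2] λ.λ.0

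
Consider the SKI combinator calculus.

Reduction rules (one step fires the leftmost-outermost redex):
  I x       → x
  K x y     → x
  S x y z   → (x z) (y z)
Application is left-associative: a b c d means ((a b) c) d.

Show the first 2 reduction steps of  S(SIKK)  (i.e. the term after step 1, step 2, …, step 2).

Answer: after 2 steps: S(K(KK))

Working:
  start: S(SIKK)
  →1  S(IK(KK))
  →2  S(K(KK))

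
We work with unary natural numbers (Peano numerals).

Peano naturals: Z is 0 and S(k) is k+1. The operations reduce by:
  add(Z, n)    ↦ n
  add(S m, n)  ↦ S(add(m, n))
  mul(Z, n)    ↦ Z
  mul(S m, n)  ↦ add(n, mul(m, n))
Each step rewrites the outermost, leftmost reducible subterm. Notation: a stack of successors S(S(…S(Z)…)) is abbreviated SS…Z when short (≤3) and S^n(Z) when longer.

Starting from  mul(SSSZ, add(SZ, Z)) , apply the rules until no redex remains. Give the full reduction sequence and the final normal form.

Answer: normal form = SSSZ  (in 16 steps)

Reduction:
  start: mul(SSSZ, add(SZ, Z))
  step 1: add(add(SZ, Z), mul(SSZ, add(SZ, Z)))
  step 2: add(S(add(Z, Z)), mul(SSZ, add(SZ, Z)))
  step 3: S(add(add(Z, Z), mul(SSZ, add(SZ, Z))))
  step 4: S(add(Z, mul(SSZ, add(SZ, Z))))
  step 5: S(mul(SSZ, add(SZ, Z)))
  step 6: S(add(add(SZ, Z), mul(SZ, add(SZ, Z))))
  step 7: S(add(S(add(Z, Z)), mul(SZ, add(SZ, Z))))
  step 8: S(S(add(add(Z, Z), mul(SZ, add(SZ, Z)))))
  step 9: S(S(add(Z, mul(SZ, add(SZ, Z)))))
  step 10: S(S(mul(SZ, add(SZ, Z))))
  step 11: S(S(add(add(SZ, Z), mul(Z, add(SZ, Z)))))
  step 12: S(S(add(S(add(Z, Z)), mul(Z, add(SZ, Z)))))
  step 13: S(S(S(add(add(Z, Z), mul(Z, add(SZ, Z))))))
  step 14: S(S(S(add(Z, mul(Z, add(SZ, Z))))))
  step 15: S(S(S(mul(Z, add(SZ, Z)))))
  step 16: SSSZ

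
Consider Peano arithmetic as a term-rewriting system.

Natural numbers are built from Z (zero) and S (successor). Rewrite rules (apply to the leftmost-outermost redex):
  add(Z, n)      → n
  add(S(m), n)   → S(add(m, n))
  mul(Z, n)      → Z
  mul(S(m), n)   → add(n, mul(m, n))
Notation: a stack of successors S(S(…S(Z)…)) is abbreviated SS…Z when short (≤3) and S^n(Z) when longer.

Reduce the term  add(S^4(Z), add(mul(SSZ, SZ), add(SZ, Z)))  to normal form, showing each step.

Answer: normal form = S^7(Z)  (in 17 steps)

Reduction:
  start: add(S^4(Z), add(mul(SSZ, SZ), add(SZ, Z)))
  →1  S(add(SSSZ, add(mul(SSZ, SZ), add(SZ, Z))))
  →2  S(S(add(SSZ, add(mul(SSZ, SZ), add(SZ, Z)))))
  →3  S(S(S(add(SZ, add(mul(SSZ, SZ), add(SZ, Z))))))
  →4  S(S(S(S(add(Z, add(mul(SSZ, SZ), add(SZ, Z)))))))
  →5  S(S(S(S(add(mul(SSZ, SZ), add(SZ, Z))))))
  →6  S(S(S(S(add(add(SZ, mul(SZ, SZ)), add(SZ, Z))))))
  →7  S(S(S(S(add(S(add(Z, mul(SZ, SZ))), add(SZ, Z))))))
  →8  S(S(S(S(S(add(add(Z, mul(SZ, SZ)), add(SZ, Z)))))))
  →9  S(S(S(S(S(add(mul(SZ, SZ), add(SZ, Z)))))))
  →10  S(S(S(S(S(add(add(SZ, mul(Z, SZ)), add(SZ, Z)))))))
  →11  S(S(S(S(S(add(S(add(Z, mul(Z, SZ))), add(SZ, Z)))))))
  →12  S(S(S(S(S(S(add(add(Z, mul(Z, SZ)), add(SZ, Z))))))))
  →13  S(S(S(S(S(S(add(mul(Z, SZ), add(SZ, Z))))))))
  →14  S(S(S(S(S(S(add(Z, add(SZ, Z))))))))
  →15  S(S(S(S(S(S(add(SZ, Z)))))))
  →16  S(S(S(S(S(S(S(add(Z, Z))))))))
  →17  S^7(Z)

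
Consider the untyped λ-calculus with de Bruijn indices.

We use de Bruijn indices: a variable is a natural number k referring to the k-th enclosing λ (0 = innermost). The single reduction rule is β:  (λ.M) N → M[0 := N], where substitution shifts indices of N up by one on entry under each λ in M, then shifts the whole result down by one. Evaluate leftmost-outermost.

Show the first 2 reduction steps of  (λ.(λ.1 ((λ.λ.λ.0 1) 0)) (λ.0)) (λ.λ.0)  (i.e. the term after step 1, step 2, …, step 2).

  start: (λ.(λ.1 ((λ.λ.λ.0 1) 0)) (λ.0)) (λ.λ.0)
  [1] (λ.(λ.λ.0) ((λ.λ.λ.0 1) 0)) (λ.0)
  [2] (λ.λ.0) ((λ.λ.λ.0 1) (λ.0))

Answer: after 2 steps: (λ.λ.0) ((λ.λ.λ.0 1) (λ.0))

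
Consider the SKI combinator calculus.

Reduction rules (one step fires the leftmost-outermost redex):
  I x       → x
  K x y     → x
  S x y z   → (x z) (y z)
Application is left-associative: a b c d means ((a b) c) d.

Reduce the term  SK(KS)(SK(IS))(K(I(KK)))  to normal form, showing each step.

  start: SK(KS)(SK(IS))(K(I(KK)))
  step 1: K(SK(IS))(KS(SK(IS)))(K(I(KK)))
  step 2: SK(IS)(K(I(KK)))
  step 3: K(K(I(KK)))(IS(K(I(KK))))
  step 4: K(I(KK))
  step 5: K(KK)

Answer: normal form = K(KK)  (in 5 steps)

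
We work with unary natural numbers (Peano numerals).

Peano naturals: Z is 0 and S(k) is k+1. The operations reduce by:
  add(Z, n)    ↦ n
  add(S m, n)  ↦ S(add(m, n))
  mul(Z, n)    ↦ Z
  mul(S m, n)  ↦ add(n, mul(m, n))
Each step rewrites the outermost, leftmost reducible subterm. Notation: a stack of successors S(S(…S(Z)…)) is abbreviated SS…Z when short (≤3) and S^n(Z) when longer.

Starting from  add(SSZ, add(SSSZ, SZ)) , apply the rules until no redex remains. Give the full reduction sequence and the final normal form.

  start: add(SSZ, add(SSSZ, SZ))
  step 1: S(add(SZ, add(SSSZ, SZ)))
  step 2: S(S(add(Z, add(SSSZ, SZ))))
  step 3: S(S(add(SSSZ, SZ)))
  step 4: S(S(S(add(SSZ, SZ))))
  step 5: S(S(S(S(add(SZ, SZ)))))
  step 6: S(S(S(S(S(add(Z, SZ))))))
  step 7: S^6(Z)

Answer: normal form = S^6(Z)  (in 7 steps)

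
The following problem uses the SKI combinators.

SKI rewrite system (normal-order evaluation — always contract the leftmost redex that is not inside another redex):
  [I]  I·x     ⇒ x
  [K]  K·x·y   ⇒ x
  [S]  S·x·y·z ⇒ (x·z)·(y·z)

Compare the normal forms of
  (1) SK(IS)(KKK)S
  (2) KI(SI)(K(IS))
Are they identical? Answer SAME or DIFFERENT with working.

Answer: SAME — A ⇓ KS, B ⇓ KS

Derivation:
Term A:
  start: SK(IS)(KKK)S
  step 1: K(KKK)(IS(KKK))S
  step 2: KKKS
  step 3: KS

Term B:
  start: KI(SI)(K(IS))
  step 1: I(K(IS))
  step 2: K(IS)
  step 3: KS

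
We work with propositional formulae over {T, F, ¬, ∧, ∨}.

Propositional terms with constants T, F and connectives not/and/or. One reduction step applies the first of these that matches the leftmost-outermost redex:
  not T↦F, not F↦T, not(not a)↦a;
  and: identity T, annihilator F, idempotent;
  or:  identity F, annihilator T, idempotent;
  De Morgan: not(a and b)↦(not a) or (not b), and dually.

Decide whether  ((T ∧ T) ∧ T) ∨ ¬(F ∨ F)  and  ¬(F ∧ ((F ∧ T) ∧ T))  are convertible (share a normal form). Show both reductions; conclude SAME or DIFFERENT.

Term A:
  start: ((T ∧ T) ∧ T) ∨ ¬(F ∨ F)
  [1] (T ∧ T) ∨ ¬(F ∨ F)
  [2] T ∨ ¬(F ∨ F)
  [3] T

Term B:
  start: ¬(F ∧ ((F ∧ T) ∧ T))
  [1] ¬F ∨ ¬((F ∧ T) ∧ T)
  [2] T ∨ ¬((F ∧ T) ∧ T)
  [3] T

Answer: SAME — A ⇓ T, B ⇓ T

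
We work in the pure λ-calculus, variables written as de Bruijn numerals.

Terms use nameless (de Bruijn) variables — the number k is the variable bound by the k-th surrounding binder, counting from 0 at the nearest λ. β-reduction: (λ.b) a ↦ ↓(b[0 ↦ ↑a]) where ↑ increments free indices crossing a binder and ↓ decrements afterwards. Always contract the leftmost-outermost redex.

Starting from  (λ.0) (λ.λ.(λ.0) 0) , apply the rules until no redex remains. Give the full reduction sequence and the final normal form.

Answer: normal form = λ.λ.0  (in 2 steps)

Derivation:
  start: (λ.0) (λ.λ.(λ.0) 0)
  [1] λ.λ.(λ.0) 0
  [2] λ.λ.0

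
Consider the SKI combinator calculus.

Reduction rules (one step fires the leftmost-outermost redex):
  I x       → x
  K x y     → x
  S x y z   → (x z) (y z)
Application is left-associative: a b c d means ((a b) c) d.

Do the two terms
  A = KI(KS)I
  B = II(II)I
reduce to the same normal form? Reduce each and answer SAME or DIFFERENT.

Term A:
  start: KI(KS)I
  →1  II
  →2  I

Term B:
  start: II(II)I
  →1  I(II)I
  →2  III
  →3  II
  →4  I

Answer: SAME — A ⇓ I, B ⇓ I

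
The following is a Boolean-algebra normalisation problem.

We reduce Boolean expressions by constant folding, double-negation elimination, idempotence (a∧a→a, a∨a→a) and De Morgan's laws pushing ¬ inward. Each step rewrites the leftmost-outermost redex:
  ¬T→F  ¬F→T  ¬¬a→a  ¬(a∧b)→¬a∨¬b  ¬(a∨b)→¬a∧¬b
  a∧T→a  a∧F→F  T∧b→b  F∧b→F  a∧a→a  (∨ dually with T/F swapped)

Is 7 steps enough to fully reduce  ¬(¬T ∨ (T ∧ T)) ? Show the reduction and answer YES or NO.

Answer: YES — reaches normal form F in 6 ≤ 7 steps

Working:
  start: ¬(¬T ∨ (T ∧ T))
  [1] ¬¬T ∧ ¬(T ∧ T)
  [2] T ∧ ¬(T ∧ T)
  [3] ¬(T ∧ T)
  [4] ¬T ∨ ¬T
  [5] ¬T
  [6] F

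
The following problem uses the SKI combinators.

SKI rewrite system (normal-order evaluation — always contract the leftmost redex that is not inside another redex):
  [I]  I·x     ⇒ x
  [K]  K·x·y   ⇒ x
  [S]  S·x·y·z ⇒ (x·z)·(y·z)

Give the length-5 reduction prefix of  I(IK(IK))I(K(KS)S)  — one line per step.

Answer: after 5 steps: K(KS)

Working:
  start: I(IK(IK))I(K(KS)S)
  step 1: IK(IK)I(K(KS)S)
  step 2: K(IK)I(K(KS)S)
  step 3: IK(K(KS)S)
  step 4: K(K(KS)S)
  step 5: K(KS)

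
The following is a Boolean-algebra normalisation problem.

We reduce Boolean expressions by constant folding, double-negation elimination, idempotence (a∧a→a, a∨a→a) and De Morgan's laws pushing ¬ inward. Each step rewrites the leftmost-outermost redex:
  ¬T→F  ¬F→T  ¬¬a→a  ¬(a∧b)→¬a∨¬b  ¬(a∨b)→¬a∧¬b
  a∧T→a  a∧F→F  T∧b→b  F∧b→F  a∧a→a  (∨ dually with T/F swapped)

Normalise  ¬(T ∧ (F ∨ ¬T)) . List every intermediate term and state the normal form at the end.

  start: ¬(T ∧ (F ∨ ¬T))
  [1] ¬T ∨ ¬(F ∨ ¬T)
  [2] F ∨ ¬(F ∨ ¬T)
  [3] ¬(F ∨ ¬T)
  [4] ¬F ∧ ¬¬T
  [5] T ∧ ¬¬T
  [6] ¬¬T
  [7] T

Answer: normal form = T  (in 7 steps)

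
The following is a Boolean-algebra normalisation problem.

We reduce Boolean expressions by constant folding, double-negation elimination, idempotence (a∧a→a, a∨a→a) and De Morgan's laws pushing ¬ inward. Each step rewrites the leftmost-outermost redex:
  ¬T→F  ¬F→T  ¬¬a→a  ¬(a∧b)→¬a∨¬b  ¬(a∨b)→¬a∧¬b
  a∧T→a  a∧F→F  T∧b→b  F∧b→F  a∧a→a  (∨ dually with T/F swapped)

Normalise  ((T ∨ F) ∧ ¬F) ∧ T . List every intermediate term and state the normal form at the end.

  start: ((T ∨ F) ∧ ¬F) ∧ T
  [1] (T ∨ F) ∧ ¬F
  [2] T ∧ ¬F
  [3] ¬F
  [4] T

Answer: normal form = T  (in 4 steps)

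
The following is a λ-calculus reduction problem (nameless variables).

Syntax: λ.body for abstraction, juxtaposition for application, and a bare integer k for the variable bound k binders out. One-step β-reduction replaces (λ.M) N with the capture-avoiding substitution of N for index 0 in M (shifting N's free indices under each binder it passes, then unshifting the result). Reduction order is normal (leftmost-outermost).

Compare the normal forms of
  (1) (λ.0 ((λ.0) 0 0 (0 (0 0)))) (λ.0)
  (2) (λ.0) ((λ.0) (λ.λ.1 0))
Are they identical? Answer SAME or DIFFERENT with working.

Term A:
  start: (λ.0 ((λ.0) 0 0 (0 (0 0)))) (λ.0)
  [1] (λ.0) ((λ.0) (λ.0) (λ.0) ((λ.0) ((λ.0) (λ.0))))
  [2] (λ.0) (λ.0) (λ.0) ((λ.0) ((λ.0) (λ.0)))
  [3] (λ.0) (λ.0) ((λ.0) ((λ.0) (λ.0)))
  [4] (λ.0) ((λ.0) ((λ.0) (λ.0)))
  [5] (λ.0) ((λ.0) (λ.0))
  [6] (λ.0) (λ.0)
  [7] λ.0

Term B:
  start: (λ.0) ((λ.0) (λ.λ.1 0))
  [1] (λ.0) (λ.λ.1 0)
  [2] λ.λ.1 0

Answer: DIFFERENT — A ⇓ λ.0, B ⇓ λ.λ.1 0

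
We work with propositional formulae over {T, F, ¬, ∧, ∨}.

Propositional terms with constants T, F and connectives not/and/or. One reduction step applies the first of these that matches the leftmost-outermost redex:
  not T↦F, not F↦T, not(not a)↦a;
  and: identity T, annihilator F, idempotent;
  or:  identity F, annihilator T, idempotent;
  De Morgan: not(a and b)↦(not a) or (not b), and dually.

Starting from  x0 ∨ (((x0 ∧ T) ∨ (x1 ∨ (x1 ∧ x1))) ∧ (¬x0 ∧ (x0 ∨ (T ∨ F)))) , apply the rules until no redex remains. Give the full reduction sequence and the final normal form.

Answer: normal form = x0 ∨ ((x0 ∨ x1) ∧ ¬x0)  (in 6 steps)

Working:
  start: x0 ∨ (((x0 ∧ T) ∨ (x1 ∨ (x1 ∧ x1))) ∧ (¬x0 ∧ (x0 ∨ (T ∨ F))))
  →1  x0 ∨ ((x0 ∨ (x1 ∨ (x1 ∧ x1))) ∧ (¬x0 ∧ (x0 ∨ (T ∨ F))))
  →2  x0 ∨ ((x0 ∨ (x1 ∨ x1)) ∧ (¬x0 ∧ (x0 ∨ (T ∨ F))))
  →3  x0 ∨ ((x0 ∨ x1) ∧ (¬x0 ∧ (x0 ∨ (T ∨ F))))
  →4  x0 ∨ ((x0 ∨ x1) ∧ (¬x0 ∧ (x0 ∨ T)))
  →5  x0 ∨ ((x0 ∨ x1) ∧ (¬x0 ∧ T))
  →6  x0 ∨ ((x0 ∨ x1) ∧ ¬x0)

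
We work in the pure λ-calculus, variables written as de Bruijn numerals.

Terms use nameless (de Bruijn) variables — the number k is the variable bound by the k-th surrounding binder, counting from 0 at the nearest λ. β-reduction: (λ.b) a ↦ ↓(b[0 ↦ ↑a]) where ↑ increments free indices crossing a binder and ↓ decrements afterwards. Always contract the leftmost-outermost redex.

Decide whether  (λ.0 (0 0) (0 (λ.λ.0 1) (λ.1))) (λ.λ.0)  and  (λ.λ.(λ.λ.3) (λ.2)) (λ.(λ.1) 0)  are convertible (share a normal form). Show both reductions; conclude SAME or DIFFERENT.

Term A:
  start: (λ.0 (0 0) (0 (λ.λ.0 1) (λ.1))) (λ.λ.0)
  [1] (λ.λ.0) ((λ.λ.0) (λ.λ.0)) ((λ.λ.0) (λ.λ.0 1) (λ.λ.λ.0))
  [2] (λ.0) ((λ.λ.0) (λ.λ.0 1) (λ.λ.λ.0))
  [3] (λ.λ.0) (λ.λ.0 1) (λ.λ.λ.0)
  [4] (λ.0) (λ.λ.λ.0)
  [5] λ.λ.λ.0

Term B:
  start: (λ.λ.(λ.λ.3) (λ.2)) (λ.(λ.1) 0)
  [1] λ.(λ.λ.λ.(λ.1) 0) (λ.λ.(λ.1) 0)
  [2] λ.λ.λ.(λ.1) 0
  [3] λ.λ.λ.0

Answer: SAME — A ⇓ λ.λ.λ.0, B ⇓ λ.λ.λ.0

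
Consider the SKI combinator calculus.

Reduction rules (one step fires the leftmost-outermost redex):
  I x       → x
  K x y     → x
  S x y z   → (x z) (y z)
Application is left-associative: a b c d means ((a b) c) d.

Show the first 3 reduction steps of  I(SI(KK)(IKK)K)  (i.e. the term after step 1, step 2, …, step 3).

  start: I(SI(KK)(IKK)K)
  [1] SI(KK)(IKK)K
  [2] I(IKK)(KK(IKK))K
  [3] IKK(KK(IKK))K

Answer: after 3 steps: IKK(KK(IKK))K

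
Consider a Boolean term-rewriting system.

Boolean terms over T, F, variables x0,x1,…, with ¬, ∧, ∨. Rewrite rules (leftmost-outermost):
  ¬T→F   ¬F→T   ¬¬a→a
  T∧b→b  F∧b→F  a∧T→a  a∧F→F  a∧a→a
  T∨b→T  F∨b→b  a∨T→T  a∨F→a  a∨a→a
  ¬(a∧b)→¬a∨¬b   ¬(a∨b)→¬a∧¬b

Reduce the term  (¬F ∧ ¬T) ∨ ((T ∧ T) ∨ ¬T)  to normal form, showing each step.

  start: (¬F ∧ ¬T) ∨ ((T ∧ T) ∨ ¬T)
  [1] (T ∧ ¬T) ∨ ((T ∧ T) ∨ ¬T)
  [2] ¬T ∨ ((T ∧ T) ∨ ¬T)
  [3] F ∨ ((T ∧ T) ∨ ¬T)
  [4] (T ∧ T) ∨ ¬T
  [5] T ∨ ¬T
  [6] T

Answer: normal form = T  (in 6 steps)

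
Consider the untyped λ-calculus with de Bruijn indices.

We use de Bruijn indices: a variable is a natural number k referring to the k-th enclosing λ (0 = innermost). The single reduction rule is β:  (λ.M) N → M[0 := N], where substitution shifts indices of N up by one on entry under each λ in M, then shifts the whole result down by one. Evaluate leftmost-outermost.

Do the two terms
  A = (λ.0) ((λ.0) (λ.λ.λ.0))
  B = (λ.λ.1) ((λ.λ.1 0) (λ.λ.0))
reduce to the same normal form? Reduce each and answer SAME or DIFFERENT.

Answer: SAME — A ⇓ λ.λ.λ.0, B ⇓ λ.λ.λ.0

Reduction:
Term A:
  start: (λ.0) ((λ.0) (λ.λ.λ.0))
  [1] (λ.0) (λ.λ.λ.0)
  [2] λ.λ.λ.0

Term B:
  start: (λ.λ.1) ((λ.λ.1 0) (λ.λ.0))
  [1] λ.(λ.λ.1 0) (λ.λ.0)
  [2] λ.λ.(λ.λ.0) 0
  [3] λ.λ.λ.0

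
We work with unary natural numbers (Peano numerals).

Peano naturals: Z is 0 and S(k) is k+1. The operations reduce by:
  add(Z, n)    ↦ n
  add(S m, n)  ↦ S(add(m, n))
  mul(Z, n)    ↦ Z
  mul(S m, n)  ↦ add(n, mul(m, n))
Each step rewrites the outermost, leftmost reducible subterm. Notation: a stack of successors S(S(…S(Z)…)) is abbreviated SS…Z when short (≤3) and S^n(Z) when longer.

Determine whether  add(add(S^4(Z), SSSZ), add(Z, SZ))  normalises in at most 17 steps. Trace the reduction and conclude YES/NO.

  start: add(add(S^4(Z), SSSZ), add(Z, SZ))
  [1] add(S(add(SSSZ, SSSZ)), add(Z, SZ))
  [2] S(add(add(SSSZ, SSSZ), add(Z, SZ)))
  [3] S(add(S(add(SSZ, SSSZ)), add(Z, SZ)))
  [4] S(S(add(add(SSZ, SSSZ), add(Z, SZ))))
  [5] S(S(add(S(add(SZ, SSSZ)), add(Z, SZ))))
  [6] S(S(S(add(add(SZ, SSSZ), add(Z, SZ)))))
  [7] S(S(S(add(S(add(Z, SSSZ)), add(Z, SZ)))))
  [8] S(S(S(S(add(add(Z, SSSZ), add(Z, SZ))))))
  [9] S(S(S(S(add(SSSZ, add(Z, SZ))))))
  [10] S(S(S(S(S(add(SSZ, add(Z, SZ)))))))
  [11] S(S(S(S(S(S(add(SZ, add(Z, SZ))))))))
  [12] S(S(S(S(S(S(S(add(Z, add(Z, SZ)))))))))
  [13] S(S(S(S(S(S(S(add(Z, SZ))))))))
  [14] S^8(Z)

Answer: YES — reaches normal form S^8(Z) in 14 ≤ 17 steps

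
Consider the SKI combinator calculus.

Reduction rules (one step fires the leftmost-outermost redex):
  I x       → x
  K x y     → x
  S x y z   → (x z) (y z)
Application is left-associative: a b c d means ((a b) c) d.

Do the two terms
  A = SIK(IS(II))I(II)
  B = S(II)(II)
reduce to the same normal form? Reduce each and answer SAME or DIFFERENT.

Term A:
  start: SIK(IS(II))I(II)
  step 1: I(IS(II))(K(IS(II)))I(II)
  step 2: IS(II)(K(IS(II)))I(II)
  step 3: S(II)(K(IS(II)))I(II)
  step 4: III(K(IS(II))I)(II)
  step 5: II(K(IS(II))I)(II)
  step 6: I(K(IS(II))I)(II)
  step 7: K(IS(II))I(II)
  step 8: IS(II)(II)
  step 9: S(II)(II)
  step 10: SI(II)
  step 11: SII

Term B:
  start: S(II)(II)
  step 1: SI(II)
  step 2: SII

Answer: SAME — A ⇓ SII, B ⇓ SII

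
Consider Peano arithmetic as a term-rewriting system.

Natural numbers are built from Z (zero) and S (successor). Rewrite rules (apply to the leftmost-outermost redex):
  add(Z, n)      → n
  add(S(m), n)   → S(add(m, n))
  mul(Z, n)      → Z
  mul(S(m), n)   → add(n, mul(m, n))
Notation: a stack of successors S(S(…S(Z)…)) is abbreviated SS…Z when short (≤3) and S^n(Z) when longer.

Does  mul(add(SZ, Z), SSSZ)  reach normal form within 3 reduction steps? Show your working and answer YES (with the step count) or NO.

  start: mul(add(SZ, Z), SSSZ)
  [1] mul(S(add(Z, Z)), SSSZ)
  [2] add(SSSZ, mul(add(Z, Z), SSSZ))
  [3] S(add(SSZ, mul(add(Z, Z), SSSZ)))

Answer: NO — after 3 steps the term is S(add(SSZ, mul(add(Z, Z), SSSZ))), not yet normal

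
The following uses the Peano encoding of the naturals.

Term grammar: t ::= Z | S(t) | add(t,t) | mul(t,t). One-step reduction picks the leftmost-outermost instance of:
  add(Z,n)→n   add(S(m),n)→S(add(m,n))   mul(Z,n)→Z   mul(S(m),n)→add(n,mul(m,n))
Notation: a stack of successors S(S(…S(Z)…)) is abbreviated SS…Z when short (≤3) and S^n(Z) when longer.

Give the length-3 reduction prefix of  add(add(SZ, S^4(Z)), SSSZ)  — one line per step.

  start: add(add(SZ, S^4(Z)), SSSZ)
  [1] add(S(add(Z, S^4(Z))), SSSZ)
  [2] S(add(add(Z, S^4(Z)), SSSZ))
  [3] S(add(S^4(Z), SSSZ))

Answer: after 3 steps: S(add(S^4(Z), SSSZ))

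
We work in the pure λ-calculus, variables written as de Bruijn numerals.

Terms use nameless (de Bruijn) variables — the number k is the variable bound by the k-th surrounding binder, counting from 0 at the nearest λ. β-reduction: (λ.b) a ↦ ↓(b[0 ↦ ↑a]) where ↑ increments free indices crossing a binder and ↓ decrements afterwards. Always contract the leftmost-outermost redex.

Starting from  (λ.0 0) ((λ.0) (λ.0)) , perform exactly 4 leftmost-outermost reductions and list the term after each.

Answer: after 4 steps: λ.0

Working:
  start: (λ.0 0) ((λ.0) (λ.0))
  step 1: (λ.0) (λ.0) ((λ.0) (λ.0))
  step 2: (λ.0) ((λ.0) (λ.0))
  step 3: (λ.0) (λ.0)
  step 4: λ.0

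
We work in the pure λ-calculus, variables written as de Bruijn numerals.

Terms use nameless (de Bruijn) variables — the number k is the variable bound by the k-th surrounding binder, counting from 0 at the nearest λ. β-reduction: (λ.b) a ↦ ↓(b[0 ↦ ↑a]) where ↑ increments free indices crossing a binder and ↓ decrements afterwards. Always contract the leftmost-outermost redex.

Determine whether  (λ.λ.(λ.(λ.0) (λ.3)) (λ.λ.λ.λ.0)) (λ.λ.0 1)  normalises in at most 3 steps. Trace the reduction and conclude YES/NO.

Answer: YES — reaches normal form λ.λ.λ.λ.0 1 in 3 ≤ 3 steps

Reduction:
  start: (λ.λ.(λ.(λ.0) (λ.3)) (λ.λ.λ.λ.0)) (λ.λ.0 1)
  →1  λ.(λ.(λ.0) (λ.λ.λ.0 1)) (λ.λ.λ.λ.0)
  →2  λ.(λ.0) (λ.λ.λ.0 1)
  →3  λ.λ.λ.λ.0 1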